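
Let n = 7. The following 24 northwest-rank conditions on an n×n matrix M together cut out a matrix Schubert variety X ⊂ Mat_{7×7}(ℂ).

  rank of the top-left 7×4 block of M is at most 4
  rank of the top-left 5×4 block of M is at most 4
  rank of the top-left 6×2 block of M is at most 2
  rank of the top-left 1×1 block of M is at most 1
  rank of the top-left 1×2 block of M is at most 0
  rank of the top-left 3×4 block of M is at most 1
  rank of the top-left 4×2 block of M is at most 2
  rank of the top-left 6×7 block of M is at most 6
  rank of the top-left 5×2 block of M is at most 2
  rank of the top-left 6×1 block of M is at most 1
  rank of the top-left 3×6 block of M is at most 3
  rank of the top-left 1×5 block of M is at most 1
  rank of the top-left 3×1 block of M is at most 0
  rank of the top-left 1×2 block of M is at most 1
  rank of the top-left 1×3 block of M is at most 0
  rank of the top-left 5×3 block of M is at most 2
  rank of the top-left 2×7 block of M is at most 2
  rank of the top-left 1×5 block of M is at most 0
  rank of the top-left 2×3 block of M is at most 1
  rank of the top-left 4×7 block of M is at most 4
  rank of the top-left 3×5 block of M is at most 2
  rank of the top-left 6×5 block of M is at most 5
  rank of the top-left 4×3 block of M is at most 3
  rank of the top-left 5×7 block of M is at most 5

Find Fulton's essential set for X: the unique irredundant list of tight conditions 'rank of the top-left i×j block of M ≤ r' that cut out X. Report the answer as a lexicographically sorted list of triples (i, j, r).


Recovering R(i,j) via the rank-extension bound from the 24 conditions:

  row 1: 0  0  0  0  0  1  1
  row 2: 0  1  1  1  1  2  2
  row 3: 0  1  1  1  2  3  3
  row 4: 1  2  2  2  3  4  4
  row 5: 1  2  2  3  4  5  5
  row 6: 1  2  3  4  5  6  6
  row 7: 1  2  3  4  5  6  7

hence w(1..7) = (6, 2, 5, 1, 4, 3, 7).

D(w) has 10 cells with 4 SE-corners; essential set:

[(1, 5, 0), (3, 1, 0), (3, 4, 1), (5, 3, 2)]


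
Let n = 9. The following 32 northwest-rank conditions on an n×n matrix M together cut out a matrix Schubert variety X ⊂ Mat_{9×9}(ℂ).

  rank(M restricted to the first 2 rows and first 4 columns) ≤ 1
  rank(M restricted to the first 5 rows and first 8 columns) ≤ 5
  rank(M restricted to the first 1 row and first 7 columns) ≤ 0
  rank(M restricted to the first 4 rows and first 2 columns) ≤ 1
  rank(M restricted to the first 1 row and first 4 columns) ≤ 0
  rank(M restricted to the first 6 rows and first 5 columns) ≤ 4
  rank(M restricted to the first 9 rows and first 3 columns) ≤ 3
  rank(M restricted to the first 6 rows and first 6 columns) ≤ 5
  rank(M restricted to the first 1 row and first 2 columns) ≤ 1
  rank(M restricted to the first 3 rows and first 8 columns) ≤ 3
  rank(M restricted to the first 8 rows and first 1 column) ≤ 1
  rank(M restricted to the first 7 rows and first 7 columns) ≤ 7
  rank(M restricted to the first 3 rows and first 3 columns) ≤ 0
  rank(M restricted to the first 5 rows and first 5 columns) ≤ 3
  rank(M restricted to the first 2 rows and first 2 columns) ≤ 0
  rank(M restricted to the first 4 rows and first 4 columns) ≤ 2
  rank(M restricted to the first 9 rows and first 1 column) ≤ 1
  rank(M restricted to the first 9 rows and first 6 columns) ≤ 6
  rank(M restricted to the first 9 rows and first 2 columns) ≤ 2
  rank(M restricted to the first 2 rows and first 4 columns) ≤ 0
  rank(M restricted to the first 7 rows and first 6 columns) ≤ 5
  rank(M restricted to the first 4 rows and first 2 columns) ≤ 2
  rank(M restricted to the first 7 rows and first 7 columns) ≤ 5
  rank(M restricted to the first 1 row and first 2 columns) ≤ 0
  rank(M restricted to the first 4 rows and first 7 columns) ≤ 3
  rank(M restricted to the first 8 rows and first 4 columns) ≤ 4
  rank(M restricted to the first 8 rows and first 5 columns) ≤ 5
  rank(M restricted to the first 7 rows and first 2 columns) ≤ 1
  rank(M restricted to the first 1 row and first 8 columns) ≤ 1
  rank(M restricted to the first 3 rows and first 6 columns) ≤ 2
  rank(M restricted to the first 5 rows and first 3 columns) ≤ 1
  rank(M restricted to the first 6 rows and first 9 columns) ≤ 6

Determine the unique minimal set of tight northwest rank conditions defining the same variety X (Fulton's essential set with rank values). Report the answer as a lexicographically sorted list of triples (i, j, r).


Reconstructing r_w from the 32 given conditions:

  0 | 0 | 0 | 0 | 0 | 0 | 0 | 1 | 1
  0 | 0 | 0 | 0 | 1 | 1 | 1 | 2 | 2
  0 | 0 | 0 | 1 | 2 | 2 | 2 | 3 | 3
  1 | 1 | 1 | 2 | 3 | 3 | 3 | 4 | 4
  1 | 1 | 1 | 2 | 3 | 4 | 4 | 5 | 5
  1 | 1 | 2 | 3 | 4 | 5 | 5 | 6 | 6
  1 | 1 | 2 | 3 | 4 | 5 | 5 | 6 | 7
  1 | 2 | 3 | 4 | 5 | 6 | 6 | 7 | 8
  1 | 2 | 3 | 4 | 5 | 6 | 7 | 8 | 9

reading off 1-entries of Δ²R: w = (8, 5, 4, 1, 6, 3, 9, 2, 7).

6 SE-corners of the 19-cell Rothe diagram give Ess(w):

[(1, 7, 0), (2, 4, 0), (3, 3, 0), (5, 3, 1), (7, 2, 1), (7, 7, 5)]


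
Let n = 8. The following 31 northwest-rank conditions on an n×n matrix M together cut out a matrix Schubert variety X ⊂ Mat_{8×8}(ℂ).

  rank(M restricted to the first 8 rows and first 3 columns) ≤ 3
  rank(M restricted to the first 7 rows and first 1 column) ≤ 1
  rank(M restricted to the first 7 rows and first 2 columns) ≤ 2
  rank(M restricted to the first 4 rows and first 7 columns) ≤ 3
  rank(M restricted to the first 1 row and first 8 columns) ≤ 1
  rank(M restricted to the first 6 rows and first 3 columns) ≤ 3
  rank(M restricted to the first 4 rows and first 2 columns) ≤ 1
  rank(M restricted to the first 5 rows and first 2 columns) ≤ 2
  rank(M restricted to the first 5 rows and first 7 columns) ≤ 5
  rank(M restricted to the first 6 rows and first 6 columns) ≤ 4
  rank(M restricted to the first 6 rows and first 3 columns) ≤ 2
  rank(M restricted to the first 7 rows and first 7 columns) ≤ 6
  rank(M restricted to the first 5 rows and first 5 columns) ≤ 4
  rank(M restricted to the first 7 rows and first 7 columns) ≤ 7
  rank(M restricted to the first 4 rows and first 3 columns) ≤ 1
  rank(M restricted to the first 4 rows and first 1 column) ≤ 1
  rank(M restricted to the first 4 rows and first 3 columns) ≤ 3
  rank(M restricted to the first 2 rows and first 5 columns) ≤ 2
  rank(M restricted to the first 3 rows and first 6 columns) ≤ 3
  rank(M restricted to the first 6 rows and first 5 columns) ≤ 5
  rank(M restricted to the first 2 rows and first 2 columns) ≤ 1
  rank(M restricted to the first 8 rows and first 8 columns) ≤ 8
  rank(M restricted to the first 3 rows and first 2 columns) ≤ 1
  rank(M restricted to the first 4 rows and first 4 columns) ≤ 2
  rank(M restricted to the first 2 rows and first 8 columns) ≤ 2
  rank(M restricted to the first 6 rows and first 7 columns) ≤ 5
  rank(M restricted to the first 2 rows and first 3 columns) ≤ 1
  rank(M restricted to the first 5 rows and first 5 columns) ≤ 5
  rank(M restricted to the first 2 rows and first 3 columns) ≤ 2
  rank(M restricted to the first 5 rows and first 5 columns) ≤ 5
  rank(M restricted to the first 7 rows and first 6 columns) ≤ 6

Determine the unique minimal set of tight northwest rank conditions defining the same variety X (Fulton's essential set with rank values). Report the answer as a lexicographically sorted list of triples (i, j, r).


Rank table r_w(8×8) implied by the 31 constraints:

  i=1: 1 1 1 1 1 1 1 1
  i=2: 1 1 1 2 2 2 2 2
  i=3: 1 1 1 2 3 3 3 3
  i=4: 1 1 1 2 3 3 3 4
  i=5: 1 2 2 3 4 4 4 5
  i=6: 1 2 2 3 4 4 5 6
  i=7: 1 2 3 4 5 5 6 7
  i=8: 1 2 3 4 5 6 7 8

second differences of R give the permutation w = (1, 4, 5, 8, 2, 7, 3, 6).

|D(w)|=10, |Ess(w)|=4:

[(4, 3, 1), (4, 7, 3), (6, 3, 2), (6, 6, 4)]


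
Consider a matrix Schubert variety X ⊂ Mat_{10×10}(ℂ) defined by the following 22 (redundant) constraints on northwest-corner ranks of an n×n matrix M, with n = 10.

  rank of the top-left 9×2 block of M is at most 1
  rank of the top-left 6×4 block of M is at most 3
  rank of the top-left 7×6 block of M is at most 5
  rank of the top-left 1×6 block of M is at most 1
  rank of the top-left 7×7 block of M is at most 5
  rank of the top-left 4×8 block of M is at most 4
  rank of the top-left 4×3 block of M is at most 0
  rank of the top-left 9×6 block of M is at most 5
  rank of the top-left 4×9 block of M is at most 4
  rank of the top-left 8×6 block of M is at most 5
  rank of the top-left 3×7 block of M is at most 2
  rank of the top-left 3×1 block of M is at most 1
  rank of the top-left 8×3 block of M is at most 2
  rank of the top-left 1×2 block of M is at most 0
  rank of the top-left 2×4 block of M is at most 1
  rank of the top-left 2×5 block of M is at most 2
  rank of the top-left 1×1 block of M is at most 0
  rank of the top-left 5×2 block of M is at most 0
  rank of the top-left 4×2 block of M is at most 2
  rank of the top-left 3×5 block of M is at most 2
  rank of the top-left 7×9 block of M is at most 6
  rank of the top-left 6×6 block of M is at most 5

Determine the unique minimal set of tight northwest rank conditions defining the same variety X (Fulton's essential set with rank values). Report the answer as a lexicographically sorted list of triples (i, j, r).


Computing R[i][j] = min implied NW-rank bound (n=10, 22 conditions):

  i=1: 0  0  0  1  1  1  1  1  1  1
  i=2: 0  0  0  1  2  2  2  2  2  2
  i=3: 0  0  0  1  2  2  2  3  3  3
  i=4: 0  0  0  1  2  3  3  4  4  4
  i=5: 0  0  1  2  3  4  4  5  5  5
  i=6: 1  1  2  3  4  5  5  6  6  6
  i=7: 1  1  2  3  4  5  5  6  6  7
  i=8: 1  1  2  3  4  5  6  7  7  8
  i=9: 1  1  2  3  4  5  6  7  8  9
  i=10: 1  2  3  4  5  6  7  8  9  10

hence w(1..10) = (4, 5, 8, 6, 3, 1, 10, 7, 9, 2).

Rothe diagram D(w) (21 cells), 6 SE-corners (essential conditions):

[(3, 7, 2), (4, 3, 0), (5, 2, 0), (7, 7, 5), (7, 9, 6), (9, 2, 1)]


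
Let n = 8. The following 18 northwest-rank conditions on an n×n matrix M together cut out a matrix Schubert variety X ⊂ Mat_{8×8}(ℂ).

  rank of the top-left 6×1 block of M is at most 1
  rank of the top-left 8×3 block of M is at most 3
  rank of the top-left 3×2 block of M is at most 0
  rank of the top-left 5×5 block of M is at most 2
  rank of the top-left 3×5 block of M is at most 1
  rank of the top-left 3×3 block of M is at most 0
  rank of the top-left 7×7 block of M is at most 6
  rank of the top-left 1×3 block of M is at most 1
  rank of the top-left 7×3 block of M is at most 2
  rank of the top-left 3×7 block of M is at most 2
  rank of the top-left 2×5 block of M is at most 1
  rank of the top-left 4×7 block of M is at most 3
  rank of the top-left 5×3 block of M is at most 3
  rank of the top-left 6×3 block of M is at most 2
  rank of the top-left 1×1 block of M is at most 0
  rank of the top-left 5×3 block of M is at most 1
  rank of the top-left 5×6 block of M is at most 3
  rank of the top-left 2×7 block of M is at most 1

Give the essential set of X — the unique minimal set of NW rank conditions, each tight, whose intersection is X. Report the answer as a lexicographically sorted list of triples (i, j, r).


Recovering R(i,j) via the rank-extension bound from the 18 conditions:

  row 1: 0 0 0 1 1 1 1 1
  row 2: 0 0 0 1 1 1 1 2
  row 3: 0 0 0 1 1 2 2 3
  row 4: 1 1 1 2 2 3 3 4
  row 5: 1 1 1 2 2 3 4 5
  row 6: 1 2 2 3 3 4 5 6
  row 7: 1 2 2 3 4 5 6 7
  row 8: 1 2 3 4 5 6 7 8

giving w = (4, 8, 6, 1, 7, 2, 5, 3) via Δ²R.

D(w) has 17 cells with 6 SE-corners; essential set:

[(2, 7, 1), (3, 3, 0), (3, 5, 1), (5, 3, 1), (5, 5, 2), (7, 3, 2)]


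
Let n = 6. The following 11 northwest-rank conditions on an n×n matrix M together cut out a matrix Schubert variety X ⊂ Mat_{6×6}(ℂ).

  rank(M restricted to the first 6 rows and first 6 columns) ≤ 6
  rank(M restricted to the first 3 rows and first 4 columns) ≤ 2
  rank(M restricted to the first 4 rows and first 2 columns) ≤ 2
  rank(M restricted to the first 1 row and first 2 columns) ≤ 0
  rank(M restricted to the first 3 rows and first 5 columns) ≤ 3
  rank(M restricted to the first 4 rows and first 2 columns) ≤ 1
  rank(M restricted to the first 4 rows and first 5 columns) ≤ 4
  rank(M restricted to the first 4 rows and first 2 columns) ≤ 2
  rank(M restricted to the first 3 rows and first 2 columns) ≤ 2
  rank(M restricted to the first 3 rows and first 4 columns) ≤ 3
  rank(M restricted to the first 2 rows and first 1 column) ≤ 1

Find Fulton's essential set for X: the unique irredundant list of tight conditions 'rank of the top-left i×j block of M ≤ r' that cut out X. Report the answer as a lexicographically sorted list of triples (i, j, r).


Propagating the 11 rank bounds to every northwest block:

  row 1: 0 | 0 | 1 | 1 | 1 | 1
  row 2: 1 | 1 | 2 | 2 | 2 | 2
  row 3: 1 | 1 | 2 | 2 | 3 | 3
  row 4: 1 | 1 | 2 | 3 | 4 | 4
  row 5: 1 | 2 | 3 | 4 | 5 | 5
  row 6: 1 | 2 | 3 | 4 | 5 | 6

second differences of R give the permutation w = (3, 1, 5, 4, 2, 6).

ℓ(w)=5; the 3 essential cells (i,j,r):

[(1, 2, 0), (3, 4, 2), (4, 2, 1)]


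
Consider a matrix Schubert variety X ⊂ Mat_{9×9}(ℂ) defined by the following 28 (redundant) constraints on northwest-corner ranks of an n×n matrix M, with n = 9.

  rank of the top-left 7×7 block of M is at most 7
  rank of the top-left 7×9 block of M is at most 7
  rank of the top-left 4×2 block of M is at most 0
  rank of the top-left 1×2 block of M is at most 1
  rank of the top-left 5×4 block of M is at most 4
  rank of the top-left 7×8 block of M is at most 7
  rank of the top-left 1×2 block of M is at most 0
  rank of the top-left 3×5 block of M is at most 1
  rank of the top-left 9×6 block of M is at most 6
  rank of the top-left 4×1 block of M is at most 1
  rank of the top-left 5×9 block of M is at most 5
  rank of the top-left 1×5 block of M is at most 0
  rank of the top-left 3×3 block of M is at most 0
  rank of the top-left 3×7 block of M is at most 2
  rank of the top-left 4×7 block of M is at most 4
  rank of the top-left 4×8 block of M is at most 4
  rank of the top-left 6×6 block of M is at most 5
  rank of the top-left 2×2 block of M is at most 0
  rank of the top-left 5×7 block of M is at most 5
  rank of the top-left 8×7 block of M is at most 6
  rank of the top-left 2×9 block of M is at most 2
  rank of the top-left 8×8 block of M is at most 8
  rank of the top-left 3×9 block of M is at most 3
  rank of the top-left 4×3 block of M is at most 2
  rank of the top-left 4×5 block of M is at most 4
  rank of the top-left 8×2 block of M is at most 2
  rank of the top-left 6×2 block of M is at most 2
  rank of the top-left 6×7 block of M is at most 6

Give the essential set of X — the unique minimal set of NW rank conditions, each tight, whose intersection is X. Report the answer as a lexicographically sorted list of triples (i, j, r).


Propagating the 28 rank bounds to every northwest block:

  i=1: 0 | 0 | 0 | 0 | 0 | 1 | 1 | 1 | 1
  i=2: 0 | 0 | 0 | 1 | 1 | 2 | 2 | 2 | 2
  i=3: 0 | 0 | 0 | 1 | 1 | 2 | 2 | 3 | 3
  i=4: 0 | 0 | 1 | 2 | 2 | 3 | 3 | 4 | 4
  i=5: 1 | 1 | 2 | 3 | 3 | 4 | 4 | 5 | 5
  i=6: 1 | 2 | 3 | 4 | 4 | 5 | 5 | 6 | 6
  i=7: 1 | 2 | 3 | 4 | 5 | 6 | 6 | 7 | 7
  i=8: 1 | 2 | 3 | 4 | 5 | 6 | 6 | 7 | 8
  i=9: 1 | 2 | 3 | 4 | 5 | 6 | 7 | 8 | 9

the unique w with this rank table is (6, 4, 8, 3, 1, 2, 5, 9, 7).

6 SE-corners of the 16-cell Rothe diagram give Ess(w):

[(1, 5, 0), (3, 3, 0), (3, 5, 1), (3, 7, 2), (4, 2, 0), (8, 7, 6)]


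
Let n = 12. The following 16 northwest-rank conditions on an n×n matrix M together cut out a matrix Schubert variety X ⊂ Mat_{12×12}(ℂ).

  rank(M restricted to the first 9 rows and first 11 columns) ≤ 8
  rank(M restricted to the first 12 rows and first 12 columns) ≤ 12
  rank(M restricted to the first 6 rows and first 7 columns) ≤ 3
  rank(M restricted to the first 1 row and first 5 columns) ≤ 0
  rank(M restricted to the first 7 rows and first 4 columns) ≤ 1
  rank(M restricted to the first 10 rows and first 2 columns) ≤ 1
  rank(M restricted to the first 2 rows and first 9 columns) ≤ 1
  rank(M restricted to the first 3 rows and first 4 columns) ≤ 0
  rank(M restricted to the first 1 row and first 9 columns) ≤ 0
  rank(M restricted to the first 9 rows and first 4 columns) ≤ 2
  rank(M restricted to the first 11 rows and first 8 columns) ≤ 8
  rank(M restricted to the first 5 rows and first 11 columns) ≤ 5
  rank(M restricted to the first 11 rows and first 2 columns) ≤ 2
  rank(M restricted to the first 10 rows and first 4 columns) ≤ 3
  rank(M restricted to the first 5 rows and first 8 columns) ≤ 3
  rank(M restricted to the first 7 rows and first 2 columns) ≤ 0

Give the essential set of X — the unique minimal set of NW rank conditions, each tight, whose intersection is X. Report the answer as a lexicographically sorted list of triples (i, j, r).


Recovering R(i,j) via the rank-extension bound from the 16 conditions:

  R[1]: 0 0 0 0 0 0 0 0 0 1 1 1
  R[2]: 0 0 0 0 1 1 1 1 1 2 2 2
  R[3]: 0 0 0 0 1 2 2 2 2 3 3 3
  R[4]: 0 0 1 1 2 3 3 3 3 4 4 4
  R[5]: 0 0 1 1 2 3 3 3 4 5 5 5
  R[6]: 0 0 1 1 2 3 3 4 5 6 6 6
  R[7]: 0 0 1 1 2 3 4 5 6 7 7 7
  R[8]: 1 1 2 2 3 4 5 6 7 8 8 8
  R[9]: 1 1 2 2 3 4 5 6 7 8 8 9
  R[10]: 1 1 2 3 4 5 6 7 8 9 9 10
  R[11]: 1 2 3 4 5 6 7 8 9 10 10 11
  R[12]: 1 2 3 4 5 6 7 8 9 10 11 12

reading off 1-entries of Δ²R: w = (10, 5, 6, 3, 9, 8, 7, 1, 12, 4, 2, 11).

Fulton essential set (9 of the 35 Rothe cells):

[(1, 9, 0), (3, 4, 0), (5, 8, 3), (6, 7, 3), (7, 2, 0), (7, 4, 1), (9, 4, 2), (9, 11, 8), (10, 2, 1)]


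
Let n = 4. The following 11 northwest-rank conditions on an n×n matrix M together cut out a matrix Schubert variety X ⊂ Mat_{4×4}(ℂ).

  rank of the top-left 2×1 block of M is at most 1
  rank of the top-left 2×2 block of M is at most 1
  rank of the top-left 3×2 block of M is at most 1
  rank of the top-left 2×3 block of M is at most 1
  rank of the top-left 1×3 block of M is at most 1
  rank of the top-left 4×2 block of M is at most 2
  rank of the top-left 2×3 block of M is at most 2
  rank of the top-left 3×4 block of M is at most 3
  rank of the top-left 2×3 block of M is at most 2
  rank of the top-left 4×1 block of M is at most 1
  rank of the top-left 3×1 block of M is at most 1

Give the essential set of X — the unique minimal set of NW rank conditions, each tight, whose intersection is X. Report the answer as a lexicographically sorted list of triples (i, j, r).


The tightest implied rank at each (i,j), from the 11 conditions:

  row 1: 1, 1, 1, 1
  row 2: 1, 1, 1, 2
  row 3: 1, 1, 2, 3
  row 4: 1, 2, 3, 4

reading off 1-entries of Δ²R: w = (1, 4, 3, 2).

|D(w)|=3, |Ess(w)|=2:

[(2, 3, 1), (3, 2, 1)]


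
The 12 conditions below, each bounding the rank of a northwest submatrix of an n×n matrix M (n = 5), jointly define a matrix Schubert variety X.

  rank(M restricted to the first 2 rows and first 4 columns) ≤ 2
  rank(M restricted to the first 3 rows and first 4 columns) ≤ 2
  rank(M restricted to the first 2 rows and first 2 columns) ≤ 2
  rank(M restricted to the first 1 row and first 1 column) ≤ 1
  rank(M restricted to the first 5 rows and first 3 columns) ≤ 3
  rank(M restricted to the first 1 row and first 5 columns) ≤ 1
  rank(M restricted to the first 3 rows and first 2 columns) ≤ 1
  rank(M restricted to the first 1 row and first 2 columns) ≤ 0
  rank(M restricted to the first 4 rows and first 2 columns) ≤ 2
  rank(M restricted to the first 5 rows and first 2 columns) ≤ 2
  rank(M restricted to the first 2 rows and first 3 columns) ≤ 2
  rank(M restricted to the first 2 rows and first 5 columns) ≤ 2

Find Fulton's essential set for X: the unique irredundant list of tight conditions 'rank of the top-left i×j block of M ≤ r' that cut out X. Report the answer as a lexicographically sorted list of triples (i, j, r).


Rank table r_w(5×5) implied by the 12 constraints:

  R[1]: 0 0 1 1 1
  R[2]: 1 1 2 2 2
  R[3]: 1 1 2 2 3
  R[4]: 1 2 3 3 4
  R[5]: 1 2 3 4 5

so w = (3, 1, 5, 2, 4).

Fulton essential set (3 of the 4 Rothe cells):

[(1, 2, 0), (3, 2, 1), (3, 4, 2)]


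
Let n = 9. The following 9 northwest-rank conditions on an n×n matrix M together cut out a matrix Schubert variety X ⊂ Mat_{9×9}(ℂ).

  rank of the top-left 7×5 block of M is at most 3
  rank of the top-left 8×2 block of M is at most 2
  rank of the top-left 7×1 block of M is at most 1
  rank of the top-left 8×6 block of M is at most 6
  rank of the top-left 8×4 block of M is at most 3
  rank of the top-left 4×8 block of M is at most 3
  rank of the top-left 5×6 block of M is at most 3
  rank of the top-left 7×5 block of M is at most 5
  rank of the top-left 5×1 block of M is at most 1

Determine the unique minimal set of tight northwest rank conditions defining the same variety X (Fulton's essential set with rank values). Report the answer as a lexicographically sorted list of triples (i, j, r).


Reconstructing r_w from the 9 given conditions:

  row 1: 1  1  1  1  1  1  1  1  1
  row 2: 1  2  2  2  2  2  2  2  2
  row 3: 1  2  3  3  3  3  3  3  3
  row 4: 1  2  3  3  3  3  3  3  4
  row 5: 1  2  3  3  3  3  4  4  5
  row 6: 1  2  3  3  3  4  5  5  6
  row 7: 1  2  3  3  3  4  5  6  7
  row 8: 1  2  3  3  4  5  6  7  8
  row 9: 1  2  3  4  5  6  7  8  9

so w = (1, 2, 3, 9, 7, 6, 8, 5, 4).

Rothe diagram D(w) (13 cells), 4 SE-corners (essential conditions):

[(4, 8, 3), (5, 6, 3), (7, 5, 3), (8, 4, 3)]


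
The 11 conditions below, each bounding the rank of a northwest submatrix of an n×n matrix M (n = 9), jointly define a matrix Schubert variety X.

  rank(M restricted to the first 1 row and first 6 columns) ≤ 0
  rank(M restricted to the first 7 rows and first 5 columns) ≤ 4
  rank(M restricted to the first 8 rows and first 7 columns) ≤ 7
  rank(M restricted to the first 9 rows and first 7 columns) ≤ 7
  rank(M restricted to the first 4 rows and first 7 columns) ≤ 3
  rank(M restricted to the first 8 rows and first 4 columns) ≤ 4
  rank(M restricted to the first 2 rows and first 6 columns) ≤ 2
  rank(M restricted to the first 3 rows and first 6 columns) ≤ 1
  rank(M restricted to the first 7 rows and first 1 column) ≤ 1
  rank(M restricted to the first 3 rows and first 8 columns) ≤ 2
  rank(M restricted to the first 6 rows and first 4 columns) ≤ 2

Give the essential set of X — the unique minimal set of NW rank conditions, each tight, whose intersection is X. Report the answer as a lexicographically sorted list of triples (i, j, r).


The tightest implied rank at each (i,j), from the 11 conditions:

  R[1]: 0 0 0 0 0 0 1 1 1
  R[2]: 1 1 1 1 1 1 2 2 2
  R[3]: 1 1 1 1 1 1 2 2 3
  R[4]: 1 2 2 2 2 2 3 3 4
  R[5]: 1 2 2 2 3 3 4 4 5
  R[6]: 1 2 2 2 3 4 5 5 6
  R[7]: 1 2 3 3 4 5 6 6 7
  R[8]: 1 2 3 4 5 6 7 7 8
  R[9]: 1 2 3 4 5 6 7 8 9

reading off 1-entries of Δ²R: w = (7, 1, 9, 2, 5, 6, 3, 4, 8).

4 SE-corners of the 16-cell Rothe diagram give Ess(w):

[(1, 6, 0), (3, 6, 1), (3, 8, 2), (6, 4, 2)]


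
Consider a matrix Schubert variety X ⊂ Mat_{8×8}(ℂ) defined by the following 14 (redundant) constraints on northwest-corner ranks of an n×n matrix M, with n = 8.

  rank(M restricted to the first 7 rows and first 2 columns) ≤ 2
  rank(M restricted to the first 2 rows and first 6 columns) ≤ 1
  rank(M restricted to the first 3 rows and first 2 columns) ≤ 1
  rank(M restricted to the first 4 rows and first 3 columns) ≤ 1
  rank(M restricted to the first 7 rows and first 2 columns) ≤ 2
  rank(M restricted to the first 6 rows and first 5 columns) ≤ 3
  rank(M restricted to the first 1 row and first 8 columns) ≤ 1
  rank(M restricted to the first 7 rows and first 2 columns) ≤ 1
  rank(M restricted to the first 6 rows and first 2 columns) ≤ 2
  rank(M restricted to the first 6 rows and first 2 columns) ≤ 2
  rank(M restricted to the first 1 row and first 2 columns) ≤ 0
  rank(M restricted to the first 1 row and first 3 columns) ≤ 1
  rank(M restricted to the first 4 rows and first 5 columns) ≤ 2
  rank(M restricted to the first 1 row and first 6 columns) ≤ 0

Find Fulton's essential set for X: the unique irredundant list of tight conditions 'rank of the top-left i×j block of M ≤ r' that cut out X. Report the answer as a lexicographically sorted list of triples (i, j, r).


Reconstructing r_w from the 14 given conditions:

  R[1]: 0, 0, 0, 0, 0, 0, 1, 1
  R[2]: 1, 1, 1, 1, 1, 1, 2, 2
  R[3]: 1, 1, 1, 2, 2, 2, 3, 3
  R[4]: 1, 1, 1, 2, 2, 3, 4, 4
  R[5]: 1, 1, 2, 3, 3, 4, 5, 5
  R[6]: 1, 1, 2, 3, 3, 4, 5, 6
  R[7]: 1, 1, 2, 3, 4, 5, 6, 7
  R[8]: 1, 2, 3, 4, 5, 6, 7, 8

reading off 1-entries of Δ²R: w = (7, 1, 4, 6, 3, 8, 5, 2).

D(w) has 15 cells with 5 SE-corners; essential set:

[(1, 6, 0), (4, 3, 1), (4, 5, 2), (6, 5, 3), (7, 2, 1)]


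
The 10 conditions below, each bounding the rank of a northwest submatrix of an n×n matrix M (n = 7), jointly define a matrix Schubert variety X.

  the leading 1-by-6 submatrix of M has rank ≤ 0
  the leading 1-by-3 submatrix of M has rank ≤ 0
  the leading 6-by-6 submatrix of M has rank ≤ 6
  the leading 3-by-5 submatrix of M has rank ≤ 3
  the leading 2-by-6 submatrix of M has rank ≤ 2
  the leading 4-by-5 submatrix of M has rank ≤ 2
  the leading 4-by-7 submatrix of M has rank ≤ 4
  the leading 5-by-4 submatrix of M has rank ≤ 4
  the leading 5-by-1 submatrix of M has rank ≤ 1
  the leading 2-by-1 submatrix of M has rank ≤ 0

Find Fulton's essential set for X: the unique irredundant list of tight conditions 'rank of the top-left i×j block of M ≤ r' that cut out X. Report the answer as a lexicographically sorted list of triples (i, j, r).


Propagating the 10 rank bounds to every northwest block:

  i=1: 0  0  0  0  0  0  1
  i=2: 0  1  1  1  1  1  2
  i=3: 1  2  2  2  2  2  3
  i=4: 1  2  2  2  2  3  4
  i=5: 1  2  3  3  3  4  5
  i=6: 1  2  3  4  4  5  6
  i=7: 1  2  3  4  5  6  7

second differences of R give the permutation w = (7, 2, 1, 6, 3, 4, 5).

Rothe diagram D(w) (10 cells), 3 SE-corners (essential conditions):

[(1, 6, 0), (2, 1, 0), (4, 5, 2)]


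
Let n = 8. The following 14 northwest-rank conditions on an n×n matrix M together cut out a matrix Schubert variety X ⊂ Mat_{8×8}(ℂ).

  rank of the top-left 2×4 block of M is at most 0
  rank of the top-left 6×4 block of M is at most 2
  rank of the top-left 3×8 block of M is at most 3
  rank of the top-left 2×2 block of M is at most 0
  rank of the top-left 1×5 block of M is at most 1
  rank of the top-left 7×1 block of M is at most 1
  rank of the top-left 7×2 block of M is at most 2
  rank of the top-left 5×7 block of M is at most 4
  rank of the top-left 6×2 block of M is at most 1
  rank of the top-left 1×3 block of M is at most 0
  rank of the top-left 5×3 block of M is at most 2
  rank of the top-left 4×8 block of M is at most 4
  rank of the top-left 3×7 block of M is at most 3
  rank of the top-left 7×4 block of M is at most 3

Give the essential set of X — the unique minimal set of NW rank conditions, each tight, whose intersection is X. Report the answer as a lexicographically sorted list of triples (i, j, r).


Rank table r_w(8×8) implied by the 14 constraints:

  i=1: 0 0 0 0 1 1 1 1
  i=2: 0 0 0 0 1 2 2 2
  i=3: 1 1 1 1 2 3 3 3
  i=4: 1 1 2 2 3 4 4 4
  i=5: 1 1 2 2 3 4 4 5
  i=6: 1 1 2 2 3 4 5 6
  i=7: 1 2 3 3 4 5 6 7
  i=8: 1 2 3 4 5 6 7 8

second differences of R give the permutation w = (5, 6, 1, 3, 8, 7, 2, 4).

D(w) has 14 cells with 4 SE-corners; essential set:

[(2, 4, 0), (5, 7, 4), (6, 2, 1), (6, 4, 2)]


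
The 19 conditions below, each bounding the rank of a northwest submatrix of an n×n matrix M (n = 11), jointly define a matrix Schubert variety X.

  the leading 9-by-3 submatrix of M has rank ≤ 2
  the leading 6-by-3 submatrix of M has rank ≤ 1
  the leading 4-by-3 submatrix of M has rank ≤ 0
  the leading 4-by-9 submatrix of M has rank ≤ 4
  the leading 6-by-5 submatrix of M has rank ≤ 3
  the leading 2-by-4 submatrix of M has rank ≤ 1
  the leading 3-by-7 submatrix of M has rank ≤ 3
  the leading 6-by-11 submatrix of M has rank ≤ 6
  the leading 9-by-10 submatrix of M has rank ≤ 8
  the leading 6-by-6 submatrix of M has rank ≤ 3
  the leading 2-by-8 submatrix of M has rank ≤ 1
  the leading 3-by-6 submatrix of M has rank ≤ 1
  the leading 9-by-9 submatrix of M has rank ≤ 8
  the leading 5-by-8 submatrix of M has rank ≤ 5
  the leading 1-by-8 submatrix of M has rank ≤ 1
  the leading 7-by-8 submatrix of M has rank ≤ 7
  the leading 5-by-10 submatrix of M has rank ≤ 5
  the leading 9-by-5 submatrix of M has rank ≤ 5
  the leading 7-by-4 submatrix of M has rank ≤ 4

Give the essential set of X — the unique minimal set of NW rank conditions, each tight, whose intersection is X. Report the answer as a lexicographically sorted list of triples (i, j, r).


Recovering R(i,j) via the rank-extension bound from the 19 conditions:

  row 1: 0 0 0 1 1 1 1 1 1 1 1
  row 2: 0 0 0 1 1 1 1 1 2 2 2
  row 3: 0 0 0 1 1 1 2 2 3 3 3
  row 4: 0 0 0 1 2 2 3 3 4 4 4
  row 5: 1 1 1 2 3 3 4 4 5 5 5
  row 6: 1 1 1 2 3 3 4 5 6 6 6
  row 7: 1 2 2 3 4 4 5 6 7 7 7
  row 8: 1 2 2 3 4 5 6 7 8 8 8
  row 9: 1 2 2 3 4 5 6 7 8 8 9
  row 10: 1 2 3 4 5 6 7 8 9 9 10
  row 11: 1 2 3 4 5 6 7 8 9 10 11

giving w = (4, 9, 7, 5, 1, 8, 2, 6, 11, 3, 10) via Δ²R.

7 SE-corners of the 24-cell Rothe diagram give Ess(w):

[(2, 8, 1), (3, 6, 1), (4, 3, 0), (6, 3, 1), (6, 6, 3), (9, 3, 2), (9, 10, 8)]


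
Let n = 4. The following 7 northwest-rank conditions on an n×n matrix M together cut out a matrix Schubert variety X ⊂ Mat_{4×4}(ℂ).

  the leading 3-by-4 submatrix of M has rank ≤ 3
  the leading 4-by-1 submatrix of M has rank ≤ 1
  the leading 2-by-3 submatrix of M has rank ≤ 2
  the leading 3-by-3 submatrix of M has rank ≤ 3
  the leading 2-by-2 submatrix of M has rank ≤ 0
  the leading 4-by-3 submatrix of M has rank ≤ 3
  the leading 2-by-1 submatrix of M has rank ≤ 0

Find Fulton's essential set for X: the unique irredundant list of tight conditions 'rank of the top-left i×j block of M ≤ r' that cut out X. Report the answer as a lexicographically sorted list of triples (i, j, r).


Propagating the 7 rank bounds to every northwest block:

  0 | 0 | 1 | 1
  0 | 0 | 1 | 2
  1 | 1 | 2 | 3
  1 | 2 | 3 | 4

giving w = (3, 4, 1, 2) via Δ²R.

Rothe diagram D(w) (4 cells), 1 SE-corner (essential condition):

[(2, 2, 0)]


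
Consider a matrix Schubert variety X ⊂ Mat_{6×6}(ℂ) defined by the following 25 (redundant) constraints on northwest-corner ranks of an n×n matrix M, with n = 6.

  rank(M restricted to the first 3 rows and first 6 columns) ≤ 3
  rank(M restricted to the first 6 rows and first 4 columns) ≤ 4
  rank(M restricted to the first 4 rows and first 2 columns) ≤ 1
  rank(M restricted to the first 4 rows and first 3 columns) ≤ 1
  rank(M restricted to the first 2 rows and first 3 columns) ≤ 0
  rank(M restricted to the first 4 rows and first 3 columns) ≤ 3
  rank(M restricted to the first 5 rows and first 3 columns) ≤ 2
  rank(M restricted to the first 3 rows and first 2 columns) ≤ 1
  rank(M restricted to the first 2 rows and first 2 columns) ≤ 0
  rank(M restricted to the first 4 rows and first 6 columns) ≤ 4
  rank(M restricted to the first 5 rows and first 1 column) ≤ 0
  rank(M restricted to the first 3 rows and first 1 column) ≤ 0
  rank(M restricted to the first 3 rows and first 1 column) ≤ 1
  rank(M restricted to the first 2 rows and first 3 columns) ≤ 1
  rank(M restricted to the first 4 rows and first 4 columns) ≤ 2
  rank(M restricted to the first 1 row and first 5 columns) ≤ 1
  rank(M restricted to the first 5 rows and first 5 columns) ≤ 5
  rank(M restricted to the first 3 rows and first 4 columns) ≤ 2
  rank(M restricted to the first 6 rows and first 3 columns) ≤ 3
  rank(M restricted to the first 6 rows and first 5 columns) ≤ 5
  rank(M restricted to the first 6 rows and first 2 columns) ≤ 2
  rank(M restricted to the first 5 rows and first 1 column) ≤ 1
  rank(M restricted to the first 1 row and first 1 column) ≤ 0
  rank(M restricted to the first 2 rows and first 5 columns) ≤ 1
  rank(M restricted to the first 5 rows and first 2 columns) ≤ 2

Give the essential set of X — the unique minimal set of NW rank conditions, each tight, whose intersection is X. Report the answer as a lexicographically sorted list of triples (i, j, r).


Rank table r_w(6×6) implied by the 25 constraints:

  i=1: 0 | 0 | 0 | 1 | 1 | 1
  i=2: 0 | 0 | 0 | 1 | 1 | 2
  i=3: 0 | 1 | 1 | 2 | 2 | 3
  i=4: 0 | 1 | 1 | 2 | 3 | 4
  i=5: 0 | 1 | 2 | 3 | 4 | 5
  i=6: 1 | 2 | 3 | 4 | 5 | 6

reading off 1-entries of Δ²R: w = (4, 6, 2, 5, 3, 1).

4 SE-corners of the 11-cell Rothe diagram give Ess(w):

[(2, 3, 0), (2, 5, 1), (4, 3, 1), (5, 1, 0)]


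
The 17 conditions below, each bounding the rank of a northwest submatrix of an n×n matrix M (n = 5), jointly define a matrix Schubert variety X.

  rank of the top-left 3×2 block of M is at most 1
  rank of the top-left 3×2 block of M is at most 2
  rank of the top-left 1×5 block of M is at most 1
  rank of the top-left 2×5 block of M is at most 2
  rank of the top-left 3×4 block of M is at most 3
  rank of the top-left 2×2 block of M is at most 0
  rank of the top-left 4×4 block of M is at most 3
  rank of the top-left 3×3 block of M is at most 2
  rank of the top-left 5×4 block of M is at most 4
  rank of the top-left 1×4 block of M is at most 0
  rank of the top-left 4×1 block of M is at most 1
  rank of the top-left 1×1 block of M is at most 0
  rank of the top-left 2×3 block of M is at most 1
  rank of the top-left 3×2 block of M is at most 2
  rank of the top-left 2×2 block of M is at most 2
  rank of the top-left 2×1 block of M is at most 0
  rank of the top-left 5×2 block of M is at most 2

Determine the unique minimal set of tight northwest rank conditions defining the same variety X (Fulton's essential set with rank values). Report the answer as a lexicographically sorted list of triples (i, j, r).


Computing R[i][j] = min implied NW-rank bound (n=5, 17 conditions):

  0, 0, 0, 0, 1
  0, 0, 1, 1, 2
  1, 1, 2, 2, 3
  1, 2, 3, 3, 4
  1, 2, 3, 4, 5

so w = (5, 3, 1, 2, 4).

Rothe diagram D(w) (6 cells), 2 SE-corners (essential conditions):

[(1, 4, 0), (2, 2, 0)]


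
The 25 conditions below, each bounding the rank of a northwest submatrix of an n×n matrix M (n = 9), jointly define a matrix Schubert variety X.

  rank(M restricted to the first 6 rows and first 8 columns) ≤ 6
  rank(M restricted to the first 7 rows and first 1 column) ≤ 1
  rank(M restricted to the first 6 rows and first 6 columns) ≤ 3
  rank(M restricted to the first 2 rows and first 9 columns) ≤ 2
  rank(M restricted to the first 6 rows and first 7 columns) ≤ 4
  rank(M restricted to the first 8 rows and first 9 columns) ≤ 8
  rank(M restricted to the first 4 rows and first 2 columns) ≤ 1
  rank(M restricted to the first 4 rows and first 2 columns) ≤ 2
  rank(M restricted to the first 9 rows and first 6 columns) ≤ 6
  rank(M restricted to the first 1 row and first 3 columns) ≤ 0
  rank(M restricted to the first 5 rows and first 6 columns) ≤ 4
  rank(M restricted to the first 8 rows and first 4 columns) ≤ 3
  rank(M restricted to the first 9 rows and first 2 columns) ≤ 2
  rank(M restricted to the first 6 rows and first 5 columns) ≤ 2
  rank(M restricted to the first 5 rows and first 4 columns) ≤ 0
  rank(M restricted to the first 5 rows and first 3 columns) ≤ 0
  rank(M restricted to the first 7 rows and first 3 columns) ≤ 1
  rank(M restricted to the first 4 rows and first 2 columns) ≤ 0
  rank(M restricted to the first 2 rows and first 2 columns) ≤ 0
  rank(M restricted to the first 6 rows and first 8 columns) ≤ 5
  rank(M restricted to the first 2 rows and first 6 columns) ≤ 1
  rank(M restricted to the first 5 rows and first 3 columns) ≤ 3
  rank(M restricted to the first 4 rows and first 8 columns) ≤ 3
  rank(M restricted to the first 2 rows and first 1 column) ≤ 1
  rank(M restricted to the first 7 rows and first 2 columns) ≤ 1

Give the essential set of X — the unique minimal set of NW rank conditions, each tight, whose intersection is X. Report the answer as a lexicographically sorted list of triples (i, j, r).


Rank table r_w(9×9) implied by the 25 constraints:

  row 1: 0  0  0  0  1  1  1  1  1
  row 2: 0  0  0  0  1  1  2  2  2
  row 3: 0  0  0  0  1  2  3  3  3
  row 4: 0  0  0  0  1  2  3  3  4
  row 5: 0  0  0  0  1  2  3  4  5
  row 6: 1  1  1  1  2  3  4  5  6
  row 7: 1  1  1  2  3  4  5  6  7
  row 8: 1  2  2  3  4  5  6  7  8
  row 9: 1  2  3  4  5  6  7  8  9

reading off 1-entries of Δ²R: w = (5, 7, 6, 9, 8, 1, 4, 2, 3).

Rothe diagram D(w) (24 cells), 4 SE-corners (essential conditions):

[(2, 6, 1), (4, 8, 3), (5, 4, 0), (7, 3, 1)]


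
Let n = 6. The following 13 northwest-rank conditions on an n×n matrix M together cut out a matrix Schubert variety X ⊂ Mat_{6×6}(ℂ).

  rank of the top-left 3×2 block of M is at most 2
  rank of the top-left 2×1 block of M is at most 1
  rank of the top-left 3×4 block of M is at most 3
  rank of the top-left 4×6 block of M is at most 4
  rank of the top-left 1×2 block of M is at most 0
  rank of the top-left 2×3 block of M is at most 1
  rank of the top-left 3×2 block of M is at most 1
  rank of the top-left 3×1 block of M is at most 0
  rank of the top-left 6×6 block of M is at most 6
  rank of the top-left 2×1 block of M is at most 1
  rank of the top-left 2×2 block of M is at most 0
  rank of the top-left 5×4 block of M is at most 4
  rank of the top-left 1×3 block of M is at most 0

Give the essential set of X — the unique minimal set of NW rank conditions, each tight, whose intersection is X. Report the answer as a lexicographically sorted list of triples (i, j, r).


Computing R[i][j] = min implied NW-rank bound (n=6, 13 conditions):

  R[1]: 0, 0, 0, 1, 1, 1
  R[2]: 0, 0, 1, 2, 2, 2
  R[3]: 0, 1, 2, 3, 3, 3
  R[4]: 1, 2, 3, 4, 4, 4
  R[5]: 1, 2, 3, 4, 5, 5
  R[6]: 1, 2, 3, 4, 5, 6

giving w = (4, 3, 2, 1, 5, 6) via Δ²R.

D(w) has 6 cells with 3 SE-corners; essential set:

[(1, 3, 0), (2, 2, 0), (3, 1, 0)]


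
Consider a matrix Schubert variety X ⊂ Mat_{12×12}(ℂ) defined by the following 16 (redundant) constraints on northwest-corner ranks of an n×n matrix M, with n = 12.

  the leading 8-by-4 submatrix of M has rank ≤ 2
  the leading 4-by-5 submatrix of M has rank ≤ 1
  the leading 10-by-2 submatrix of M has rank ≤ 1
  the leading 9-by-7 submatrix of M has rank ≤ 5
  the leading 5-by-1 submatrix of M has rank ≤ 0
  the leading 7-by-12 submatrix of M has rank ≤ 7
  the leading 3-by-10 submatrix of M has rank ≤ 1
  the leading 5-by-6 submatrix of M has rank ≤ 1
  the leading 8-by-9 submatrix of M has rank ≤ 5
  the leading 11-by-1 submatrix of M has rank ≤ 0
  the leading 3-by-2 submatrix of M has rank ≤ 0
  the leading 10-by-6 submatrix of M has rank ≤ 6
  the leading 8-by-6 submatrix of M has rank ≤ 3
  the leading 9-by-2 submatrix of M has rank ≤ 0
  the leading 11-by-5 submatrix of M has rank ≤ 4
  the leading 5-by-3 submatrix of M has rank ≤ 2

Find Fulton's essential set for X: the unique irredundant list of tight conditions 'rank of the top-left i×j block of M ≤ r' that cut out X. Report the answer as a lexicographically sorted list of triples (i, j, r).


The tightest implied rank at each (i,j), from the 16 conditions:

  R[1]: 0 0 1 1 1 1 1 1 1 1 1 1
  R[2]: 0 0 1 1 1 1 1 1 1 1 2 2
  R[3]: 0 0 1 1 1 1 1 1 1 1 2 3
  R[4]: 0 0 1 1 1 1 2 2 2 2 3 4
  R[5]: 0 0 1 1 1 1 2 3 3 3 4 5
  R[6]: 0 0 1 2 2 2 3 4 4 4 5 6
  R[7]: 0 0 1 2 3 3 4 5 5 5 6 7
  R[8]: 0 0 1 2 3 3 4 5 5 6 7 8
  R[9]: 0 0 1 2 3 4 5 6 6 7 8 9
  R[10]: 0 1 2 3 4 5 6 7 7 8 9 10
  R[11]: 0 1 2 3 4 5 6 7 8 9 10 11
  R[12]: 1 2 3 4 5 6 7 8 9 10 11 12

second differences of R give the permutation w = (3, 11, 12, 7, 8, 4, 5, 10, 6, 2, 9, 1).

D(w) has 42 cells with 6 SE-corners; essential set:

[(3, 10, 1), (5, 6, 1), (8, 6, 3), (8, 9, 5), (9, 2, 0), (11, 1, 0)]


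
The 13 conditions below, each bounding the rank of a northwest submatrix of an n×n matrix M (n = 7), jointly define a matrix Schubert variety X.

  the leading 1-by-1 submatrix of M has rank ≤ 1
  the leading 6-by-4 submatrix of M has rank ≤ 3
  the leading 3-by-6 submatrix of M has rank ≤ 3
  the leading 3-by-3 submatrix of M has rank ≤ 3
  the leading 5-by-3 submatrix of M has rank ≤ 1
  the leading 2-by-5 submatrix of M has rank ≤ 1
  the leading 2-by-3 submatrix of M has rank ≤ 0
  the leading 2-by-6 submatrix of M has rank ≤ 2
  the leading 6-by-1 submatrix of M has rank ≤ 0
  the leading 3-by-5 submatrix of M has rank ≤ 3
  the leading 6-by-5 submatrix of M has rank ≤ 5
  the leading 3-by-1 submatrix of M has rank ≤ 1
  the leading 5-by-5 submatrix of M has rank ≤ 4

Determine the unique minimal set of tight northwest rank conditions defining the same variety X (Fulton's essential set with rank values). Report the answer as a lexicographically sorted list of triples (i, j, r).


The tightest implied rank at each (i,j), from the 13 conditions:

  R[1]: 0  0  0  1  1  1  1
  R[2]: 0  0  0  1  1  2  2
  R[3]: 0  1  1  2  2  3  3
  R[4]: 0  1  1  2  3  4  4
  R[5]: 0  1  1  2  3  4  5
  R[6]: 0  1  2  3  4  5  6
  R[7]: 1  2  3  4  5  6  7

reading off 1-entries of Δ²R: w = (4, 6, 2, 5, 7, 3, 1).

|D(w)|=13, |Ess(w)|=4:

[(2, 3, 0), (2, 5, 1), (5, 3, 1), (6, 1, 0)]
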